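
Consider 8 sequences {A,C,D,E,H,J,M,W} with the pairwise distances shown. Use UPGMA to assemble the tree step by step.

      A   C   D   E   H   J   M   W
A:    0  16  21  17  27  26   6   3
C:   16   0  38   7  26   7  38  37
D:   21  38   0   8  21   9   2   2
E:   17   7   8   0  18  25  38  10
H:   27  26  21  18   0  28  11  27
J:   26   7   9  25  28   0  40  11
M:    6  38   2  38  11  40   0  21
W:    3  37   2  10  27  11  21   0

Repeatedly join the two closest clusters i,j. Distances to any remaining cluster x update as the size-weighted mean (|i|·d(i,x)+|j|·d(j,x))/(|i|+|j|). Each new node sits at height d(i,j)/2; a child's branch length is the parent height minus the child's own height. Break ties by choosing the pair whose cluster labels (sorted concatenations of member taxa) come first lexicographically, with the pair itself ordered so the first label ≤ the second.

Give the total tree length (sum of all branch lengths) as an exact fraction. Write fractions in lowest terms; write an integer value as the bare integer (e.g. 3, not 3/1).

1. join D+M (d=2) ⇒ DM; edges |D|=1, |M|=1
  updated: d(A,DM)=27/2, d(C,DM)=38, d(DM,E)=23, d(DM,H)=16, d(DM,J)=49/2, d(DM,W)=23/2
2. join A+W (d=3) ⇒ AW; edges |A|=3/2, |W|=3/2
  updated: d(AW,C)=53/2, d(AW,DM)=25/2, d(AW,E)=27/2, d(AW,H)=27, d(AW,J)=37/2
3. join C+E (d=7) ⇒ CE; edges |C|=7/2, |E|=7/2
  updated: d(AW,CE)=20, d(CE,DM)=61/2, d(CE,H)=22, d(CE,J)=16
4. join AW+DM (d=25/2) ⇒ ADMW; edges |AW|=19/4, |DM|=21/4
  updated: d(ADMW,CE)=101/4, d(ADMW,H)=43/2, d(ADMW,J)=43/2
5. join CE+J (d=16) ⇒ CEJ; edges |CE|=9/2, |J|=8
  updated: d(ADMW,CEJ)=24, d(CEJ,H)=24
6. join ADMW+H (d=43/2) ⇒ ADHMW; edges |ADMW|=9/2, |H|=43/4
  updated: d(ADHMW,CEJ)=24
7. join ADHMW+CEJ (d=24) ⇒ ACDEHJMW; edges |ADHMW|=5/4, |CEJ|=4
final tree: ((((A:3/2,W:3/2):19/4,(D:1,M:1):21/4):9/2,H:43/4):5/4,((C:7/2,E:7/2):9/2,J:8):4)
total length: 55

55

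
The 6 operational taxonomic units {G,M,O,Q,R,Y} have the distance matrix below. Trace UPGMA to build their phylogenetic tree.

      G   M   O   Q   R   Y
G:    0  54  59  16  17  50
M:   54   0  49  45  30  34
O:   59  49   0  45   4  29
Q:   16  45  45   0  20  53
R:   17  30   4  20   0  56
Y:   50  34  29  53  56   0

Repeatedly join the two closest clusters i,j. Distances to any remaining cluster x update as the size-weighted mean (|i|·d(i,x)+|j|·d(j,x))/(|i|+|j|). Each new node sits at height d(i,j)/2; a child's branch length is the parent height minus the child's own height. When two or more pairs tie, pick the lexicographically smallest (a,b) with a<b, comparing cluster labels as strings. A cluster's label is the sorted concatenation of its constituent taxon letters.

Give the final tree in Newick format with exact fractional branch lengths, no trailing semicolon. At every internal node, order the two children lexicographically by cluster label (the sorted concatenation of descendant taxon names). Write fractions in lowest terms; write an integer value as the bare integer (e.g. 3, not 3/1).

iteration 1: select O,R (d=4); attach at lengths (2, 2); label the merged cluster OR
  updated: d(G,OR)=38, d(M,OR)=79/2, d(OR,Q)=65/2, d(OR,Y)=85/2
iteration 2: select G,Q (d=16); attach at lengths (8, 8); label the merged cluster GQ
  updated: d(GQ,M)=99/2, d(GQ,OR)=141/4, d(GQ,Y)=103/2
iteration 3: select M,Y (d=34); attach at lengths (17, 17); label the merged cluster MY
  updated: d(GQ,MY)=101/2, d(MY,OR)=41
iteration 4: select GQ,OR (d=141/4); attach at lengths (77/8, 125/8); label the merged cluster GOQR
  updated: d(GOQR,MY)=183/4
iteration 5: select GOQR,MY (d=183/4); attach at lengths (21/4, 47/8); label the merged cluster GMOQRY
final tree: (((G:8,Q:8):77/8,(O:2,R:2):125/8):21/4,(M:17,Y:17):47/8)
total length: 723/8

(((G:8,Q:8):77/8,(O:2,R:2):125/8):21/4,(M:17,Y:17):47/8)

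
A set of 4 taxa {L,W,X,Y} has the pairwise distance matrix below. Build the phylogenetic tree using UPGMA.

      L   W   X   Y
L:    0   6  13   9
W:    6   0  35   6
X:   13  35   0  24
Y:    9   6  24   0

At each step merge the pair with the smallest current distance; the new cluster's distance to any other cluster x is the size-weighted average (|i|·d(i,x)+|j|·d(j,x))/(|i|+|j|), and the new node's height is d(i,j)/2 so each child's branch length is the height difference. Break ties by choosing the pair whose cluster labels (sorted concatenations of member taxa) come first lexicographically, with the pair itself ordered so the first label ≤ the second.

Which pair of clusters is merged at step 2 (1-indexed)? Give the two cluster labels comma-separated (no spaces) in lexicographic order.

iteration 1: select L,W (d=6); attach at lengths (3, 3); label the merged cluster LW
  updated: d(LW,X)=24, d(LW,Y)=15/2
iteration 2: select LW,Y (d=15/2); attach at lengths (3/4, 15/4); label the merged cluster LWY
  updated: d(LWY,X)=24
iteration 3: select LWY,X (d=24); attach at lengths (33/4, 12); label the merged cluster LWXY
final tree: (((L:3,W:3):3/4,Y:15/4):33/4,X:12)
total length: 123/4

LW,Y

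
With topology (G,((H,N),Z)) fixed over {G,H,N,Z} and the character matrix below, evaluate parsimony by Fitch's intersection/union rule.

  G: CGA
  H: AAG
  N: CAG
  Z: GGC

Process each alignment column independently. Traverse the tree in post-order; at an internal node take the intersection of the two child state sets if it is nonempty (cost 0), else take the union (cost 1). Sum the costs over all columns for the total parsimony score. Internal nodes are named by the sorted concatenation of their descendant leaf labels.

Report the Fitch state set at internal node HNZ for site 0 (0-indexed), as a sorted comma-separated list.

[col 0] HN: children H:{A}, N:{C} ∪→ {A,C}; cost 1
[col 0] HNZ: children HN:{A,C}, Z:{G} ∪→ {A,C,G}; cost 1
[col 0] GHNZ: children G:{C}, HNZ:{A,C,G} ∩→ {C}; cost 0
[col 1] HN: children H:{A}, N:{A} ∩→ {A}; cost 0
[col 1] HNZ: children HN:{A}, Z:{G} ∪→ {A,G}; cost 1
[col 1] GHNZ: children G:{G}, HNZ:{A,G} ∩→ {G}; cost 0
[col 2] HN: children H:{G}, N:{G} ∩→ {G}; cost 0
[col 2] HNZ: children HN:{G}, Z:{C} ∪→ {C,G}; cost 1
[col 2] GHNZ: children G:{A}, HNZ:{C,G} ∪→ {A,C,G}; cost 1
per-site changes: [2, 1, 2]; total = 5

A,C,G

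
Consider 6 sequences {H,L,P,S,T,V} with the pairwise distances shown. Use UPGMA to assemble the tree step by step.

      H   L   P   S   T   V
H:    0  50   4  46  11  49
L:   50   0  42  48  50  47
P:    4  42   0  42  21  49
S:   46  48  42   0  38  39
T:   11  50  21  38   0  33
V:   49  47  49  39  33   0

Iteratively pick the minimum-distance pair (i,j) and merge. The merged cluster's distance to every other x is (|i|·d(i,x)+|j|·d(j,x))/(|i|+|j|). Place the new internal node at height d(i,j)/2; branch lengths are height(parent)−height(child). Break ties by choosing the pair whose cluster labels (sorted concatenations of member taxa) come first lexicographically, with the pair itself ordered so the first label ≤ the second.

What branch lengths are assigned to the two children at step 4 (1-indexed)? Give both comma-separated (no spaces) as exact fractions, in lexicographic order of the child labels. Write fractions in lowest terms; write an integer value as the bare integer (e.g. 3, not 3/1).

step 1: merge (H,P) at d=4; branch lengths H→2, P→2; new cluster HP
  updated: d(HP,L)=46, d(HP,S)=44, d(HP,T)=16, d(HP,V)=49
step 2: merge (HP,T) at d=16; branch lengths HP→6, T→8; new cluster HPT
  updated: d(HPT,L)=142/3, d(HPT,S)=42, d(HPT,V)=131/3
step 3: merge (S,V) at d=39; branch lengths S→39/2, V→39/2; new cluster SV
  updated: d(HPT,SV)=257/6, d(L,SV)=95/2
step 4: merge (HPT,SV) at d=257/6; branch lengths HPT→161/12, SV→23/12; new cluster HPSTV
  updated: d(HPSTV,L)=237/5
step 5: merge (HPSTV,L) at d=237/5; branch lengths HPSTV→137/60, L→237/10; new cluster HLPSTV
final tree: ((((H:2,P:2):6,T:8):161/12,(S:39/2,V:39/2):23/12):137/60,L:237/10)
total length: 5899/60

161/12,23/12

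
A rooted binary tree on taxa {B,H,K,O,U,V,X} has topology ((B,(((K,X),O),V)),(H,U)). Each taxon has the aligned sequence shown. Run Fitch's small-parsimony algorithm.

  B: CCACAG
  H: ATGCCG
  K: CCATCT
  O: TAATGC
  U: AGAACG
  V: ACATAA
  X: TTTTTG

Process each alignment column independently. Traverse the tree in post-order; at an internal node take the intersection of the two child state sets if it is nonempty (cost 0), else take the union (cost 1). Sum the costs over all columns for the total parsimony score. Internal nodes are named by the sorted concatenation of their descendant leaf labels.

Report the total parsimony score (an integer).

site 0, node KX: K={C} ∪ X={T} → {C,T} (+1)
site 0, node KOX: KX={C,T} ∩ O={T} → {T} (+0)
site 0, node KOVX: KOX={T} ∪ V={A} → {A,T} (+1)
site 0, node BKOVX: B={C} ∪ KOVX={A,T} → {A,C,T} (+1)
site 0, node HU: H={A} ∩ U={A} → {A} (+0)
site 0, node BHKOUVX: BKOVX={A,C,T} ∩ HU={A} → {A} (+0)
site 1, node KX: K={C} ∪ X={T} → {C,T} (+1)
site 1, node KOX: KX={C,T} ∪ O={A} → {A,C,T} (+1)
site 1, node KOVX: KOX={A,C,T} ∩ V={C} → {C} (+0)
site 1, node BKOVX: B={C} ∩ KOVX={C} → {C} (+0)
site 1, node HU: H={T} ∪ U={G} → {G,T} (+1)
site 1, node BHKOUVX: BKOVX={C} ∪ HU={G,T} → {C,G,T} (+1)
site 2, node KX: K={A} ∪ X={T} → {A,T} (+1)
site 2, node KOX: KX={A,T} ∩ O={A} → {A} (+0)
site 2, node KOVX: KOX={A} ∩ V={A} → {A} (+0)
site 2, node BKOVX: B={A} ∩ KOVX={A} → {A} (+0)
site 2, node HU: H={G} ∪ U={A} → {A,G} (+1)
site 2, node BHKOUVX: BKOVX={A} ∩ HU={A,G} → {A} (+0)
site 3, node KX: K={T} ∩ X={T} → {T} (+0)
site 3, node KOX: KX={T} ∩ O={T} → {T} (+0)
site 3, node KOVX: KOX={T} ∩ V={T} → {T} (+0)
site 3, node BKOVX: B={C} ∪ KOVX={T} → {C,T} (+1)
site 3, node HU: H={C} ∪ U={A} → {A,C} (+1)
site 3, node BHKOUVX: BKOVX={C,T} ∩ HU={A,C} → {C} (+0)
site 4, node KX: K={C} ∪ X={T} → {C,T} (+1)
site 4, node KOX: KX={C,T} ∪ O={G} → {C,G,T} (+1)
site 4, node KOVX: KOX={C,G,T} ∪ V={A} → {A,C,G,T} (+1)
site 4, node BKOVX: B={A} ∩ KOVX={A,C,G,T} → {A} (+0)
site 4, node HU: H={C} ∩ U={C} → {C} (+0)
site 4, node BHKOUVX: BKOVX={A} ∪ HU={C} → {A,C} (+1)
site 5, node KX: K={T} ∪ X={G} → {G,T} (+1)
site 5, node KOX: KX={G,T} ∪ O={C} → {C,G,T} (+1)
site 5, node KOVX: KOX={C,G,T} ∪ V={A} → {A,C,G,T} (+1)
site 5, node BKOVX: B={G} ∩ KOVX={A,C,G,T} → {G} (+0)
site 5, node HU: H={G} ∩ U={G} → {G} (+0)
site 5, node BHKOUVX: BKOVX={G} ∩ HU={G} → {G} (+0)
per-site changes: [3, 4, 2, 2, 4, 3]; total = 18

18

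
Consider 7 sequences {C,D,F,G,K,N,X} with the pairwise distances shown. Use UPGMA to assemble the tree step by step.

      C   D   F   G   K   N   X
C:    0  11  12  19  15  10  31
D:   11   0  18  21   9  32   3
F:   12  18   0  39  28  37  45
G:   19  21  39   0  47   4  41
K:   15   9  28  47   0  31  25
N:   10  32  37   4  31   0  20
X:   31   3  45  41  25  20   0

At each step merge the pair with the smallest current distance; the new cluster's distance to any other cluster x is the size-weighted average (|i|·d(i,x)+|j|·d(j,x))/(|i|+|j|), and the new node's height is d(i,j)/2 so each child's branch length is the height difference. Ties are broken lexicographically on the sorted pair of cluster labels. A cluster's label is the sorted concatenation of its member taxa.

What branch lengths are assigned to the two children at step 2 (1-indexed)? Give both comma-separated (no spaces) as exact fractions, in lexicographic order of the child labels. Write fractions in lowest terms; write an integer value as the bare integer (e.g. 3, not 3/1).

2,2

iteration 1: select D,X (d=3); attach at lengths (3/2, 3/2); label the merged cluster DX
  updated: d(C,DX)=21, d(DX,F)=63/2, d(DX,G)=31, d(DX,K)=17, d(DX,N)=26
iteration 2: select G,N (d=4); attach at lengths (2, 2); label the merged cluster GN
  updated: d(C,GN)=29/2, d(DX,GN)=57/2, d(F,GN)=38, d(GN,K)=39
iteration 3: select C,F (d=12); attach at lengths (6, 6); label the merged cluster CF
  updated: d(CF,DX)=105/4, d(CF,GN)=105/4, d(CF,K)=43/2
iteration 4: select DX,K (d=17); attach at lengths (7, 17/2); label the merged cluster DKX
  updated: d(CF,DKX)=74/3, d(DKX,GN)=32
iteration 5: select CF,DKX (d=74/3); attach at lengths (19/3, 23/6); label the merged cluster CDFKX
  updated: d(CDFKX,GN)=297/10
iteration 6: select CDFKX,GN (d=297/10); attach at lengths (151/60, 257/20); label the merged cluster CDFGKNX
final tree: (((C:6,F:6):19/3,((D:3/2,X:3/2):7,K:17/2):23/6):151/60,(G:2,N:2):257/20)
total length: 1801/30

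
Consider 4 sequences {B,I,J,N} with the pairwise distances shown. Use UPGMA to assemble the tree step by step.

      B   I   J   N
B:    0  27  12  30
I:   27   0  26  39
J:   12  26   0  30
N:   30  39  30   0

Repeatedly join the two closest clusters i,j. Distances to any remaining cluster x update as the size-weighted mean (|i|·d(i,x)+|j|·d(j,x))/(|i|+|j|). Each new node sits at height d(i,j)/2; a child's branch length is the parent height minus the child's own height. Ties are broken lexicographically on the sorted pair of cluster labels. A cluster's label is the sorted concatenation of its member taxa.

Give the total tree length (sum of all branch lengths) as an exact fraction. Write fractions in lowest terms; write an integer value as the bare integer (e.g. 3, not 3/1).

209/4

iteration 1: select B,J (d=12); attach at lengths (6, 6); label the merged cluster BJ
  updated: d(BJ,I)=53/2, d(BJ,N)=30
iteration 2: select BJ,I (d=53/2); attach at lengths (29/4, 53/4); label the merged cluster BIJ
  updated: d(BIJ,N)=33
iteration 3: select BIJ,N (d=33); attach at lengths (13/4, 33/2); label the merged cluster BIJN
final tree: (((B:6,J:6):29/4,I:53/4):13/4,N:33/2)
total length: 209/4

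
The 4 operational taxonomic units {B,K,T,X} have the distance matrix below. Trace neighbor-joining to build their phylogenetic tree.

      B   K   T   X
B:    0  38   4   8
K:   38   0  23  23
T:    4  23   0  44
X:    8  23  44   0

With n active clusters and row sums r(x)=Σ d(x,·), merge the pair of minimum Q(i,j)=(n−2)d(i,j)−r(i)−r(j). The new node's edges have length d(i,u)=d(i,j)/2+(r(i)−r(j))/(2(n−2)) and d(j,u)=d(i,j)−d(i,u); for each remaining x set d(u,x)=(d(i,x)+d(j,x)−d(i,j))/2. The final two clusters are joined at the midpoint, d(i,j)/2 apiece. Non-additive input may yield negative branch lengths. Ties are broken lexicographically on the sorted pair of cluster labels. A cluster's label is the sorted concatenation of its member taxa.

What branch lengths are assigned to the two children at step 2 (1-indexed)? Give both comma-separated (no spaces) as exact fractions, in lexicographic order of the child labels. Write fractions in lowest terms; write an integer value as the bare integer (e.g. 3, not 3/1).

step 1: merge (B,T) at d=4, Q=-113; branch lengths B→-13/4, T→29/4; new cluster BT
  updated: d(BT,K)=57/2, d(BT,X)=24
step 2: merge (BT,K) at d=57/2, Q=-151/2; branch lengths BT→59/4, K→55/4; new cluster BKT
  updated: d(BKT,X)=37/4
step 3: merge (BKT,X) at d=37/4; branch lengths BKT→37/8, X→37/8; new cluster BKTX
final tree: (((B:-13/4,T:29/4):59/4,K:55/4):37/8,X:37/8)
total length: 167/4

59/4,55/4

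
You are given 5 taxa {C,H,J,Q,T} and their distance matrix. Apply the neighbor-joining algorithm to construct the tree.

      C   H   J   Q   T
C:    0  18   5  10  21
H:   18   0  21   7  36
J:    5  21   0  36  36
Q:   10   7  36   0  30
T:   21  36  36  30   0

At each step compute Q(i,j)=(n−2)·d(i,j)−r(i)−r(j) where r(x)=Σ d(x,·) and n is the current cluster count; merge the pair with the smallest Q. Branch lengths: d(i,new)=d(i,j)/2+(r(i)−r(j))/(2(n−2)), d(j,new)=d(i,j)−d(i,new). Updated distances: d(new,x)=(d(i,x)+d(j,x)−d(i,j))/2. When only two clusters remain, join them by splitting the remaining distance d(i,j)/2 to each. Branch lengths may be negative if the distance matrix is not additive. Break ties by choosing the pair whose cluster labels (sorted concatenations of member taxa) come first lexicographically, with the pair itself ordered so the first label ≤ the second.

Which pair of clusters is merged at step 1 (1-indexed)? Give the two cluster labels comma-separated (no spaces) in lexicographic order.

H,Q

iteration 1: select H,Q (d=7, Q=-144); attach at lengths (10/3, 11/3); label the merged cluster HQ
  updated: d(C,HQ)=21/2, d(HQ,J)=25, d(HQ,T)=59/2
iteration 2: select C,J (d=5, Q=-185/2); attach at lengths (-39/8, 79/8); label the merged cluster CJ
  updated: d(CJ,HQ)=61/4, d(CJ,T)=26
iteration 3: select CJ,HQ (d=61/4, Q=-283/4); attach at lengths (47/8, 75/8); label the merged cluster CHJQ
  updated: d(CHJQ,T)=161/8
iteration 4: select CHJQ,T (d=161/8); attach at lengths (161/16, 161/16); label the merged cluster CHJQT
final tree: (((C:-39/8,J:79/8):47/8,(H:10/3,Q:11/3):75/8):161/16,T:161/16)
total length: 379/8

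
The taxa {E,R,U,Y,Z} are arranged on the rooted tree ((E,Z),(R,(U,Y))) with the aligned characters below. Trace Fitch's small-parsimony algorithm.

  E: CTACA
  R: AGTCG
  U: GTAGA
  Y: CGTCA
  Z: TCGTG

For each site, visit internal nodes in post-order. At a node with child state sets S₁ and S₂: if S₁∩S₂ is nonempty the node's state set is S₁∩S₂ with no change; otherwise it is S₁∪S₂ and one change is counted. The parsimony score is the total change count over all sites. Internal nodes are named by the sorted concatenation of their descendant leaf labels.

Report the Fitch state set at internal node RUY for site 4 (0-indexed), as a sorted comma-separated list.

site 0, node EZ: E={C} ∪ Z={T} → {C,T} (+1)
site 0, node UY: U={G} ∪ Y={C} → {C,G} (+1)
site 0, node RUY: R={A} ∪ UY={C,G} → {A,C,G} (+1)
site 0, node ERUYZ: EZ={C,T} ∩ RUY={A,C,G} → {C} (+0)
site 1, node EZ: E={T} ∪ Z={C} → {C,T} (+1)
site 1, node UY: U={T} ∪ Y={G} → {G,T} (+1)
site 1, node RUY: R={G} ∩ UY={G,T} → {G} (+0)
site 1, node ERUYZ: EZ={C,T} ∪ RUY={G} → {C,G,T} (+1)
site 2, node EZ: E={A} ∪ Z={G} → {A,G} (+1)
site 2, node UY: U={A} ∪ Y={T} → {A,T} (+1)
site 2, node RUY: R={T} ∩ UY={A,T} → {T} (+0)
site 2, node ERUYZ: EZ={A,G} ∪ RUY={T} → {A,G,T} (+1)
site 3, node EZ: E={C} ∪ Z={T} → {C,T} (+1)
site 3, node UY: U={G} ∪ Y={C} → {C,G} (+1)
site 3, node RUY: R={C} ∩ UY={C,G} → {C} (+0)
site 3, node ERUYZ: EZ={C,T} ∩ RUY={C} → {C} (+0)
site 4, node EZ: E={A} ∪ Z={G} → {A,G} (+1)
site 4, node UY: U={A} ∩ Y={A} → {A} (+0)
site 4, node RUY: R={G} ∪ UY={A} → {A,G} (+1)
site 4, node ERUYZ: EZ={A,G} ∩ RUY={A,G} → {A,G} (+0)
per-site changes: [3, 3, 3, 2, 2]; total = 13

A,G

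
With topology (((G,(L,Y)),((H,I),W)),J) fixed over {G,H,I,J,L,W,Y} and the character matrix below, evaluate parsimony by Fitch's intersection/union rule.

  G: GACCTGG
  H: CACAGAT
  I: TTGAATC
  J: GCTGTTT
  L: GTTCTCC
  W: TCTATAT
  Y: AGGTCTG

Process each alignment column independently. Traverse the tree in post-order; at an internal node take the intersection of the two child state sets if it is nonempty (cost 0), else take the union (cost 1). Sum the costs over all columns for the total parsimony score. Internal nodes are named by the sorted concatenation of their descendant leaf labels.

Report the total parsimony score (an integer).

25

[col 0] LY: children L:{G}, Y:{A} ∪→ {A,G}; cost 1
[col 0] GLY: children G:{G}, LY:{A,G} ∩→ {G}; cost 0
[col 0] HI: children H:{C}, I:{T} ∪→ {C,T}; cost 1
[col 0] HIW: children HI:{C,T}, W:{T} ∩→ {T}; cost 0
[col 0] GHILWY: children GLY:{G}, HIW:{T} ∪→ {G,T}; cost 1
[col 0] GHIJLWY: children GHILWY:{G,T}, J:{G} ∩→ {G}; cost 0
[col 1] LY: children L:{T}, Y:{G} ∪→ {G,T}; cost 1
[col 1] GLY: children G:{A}, LY:{G,T} ∪→ {A,G,T}; cost 1
[col 1] HI: children H:{A}, I:{T} ∪→ {A,T}; cost 1
[col 1] HIW: children HI:{A,T}, W:{C} ∪→ {A,C,T}; cost 1
[col 1] GHILWY: children GLY:{A,G,T}, HIW:{A,C,T} ∩→ {A,T}; cost 0
[col 1] GHIJLWY: children GHILWY:{A,T}, J:{C} ∪→ {A,C,T}; cost 1
[col 2] LY: children L:{T}, Y:{G} ∪→ {G,T}; cost 1
[col 2] GLY: children G:{C}, LY:{G,T} ∪→ {C,G,T}; cost 1
[col 2] HI: children H:{C}, I:{G} ∪→ {C,G}; cost 1
[col 2] HIW: children HI:{C,G}, W:{T} ∪→ {C,G,T}; cost 1
[col 2] GHILWY: children GLY:{C,G,T}, HIW:{C,G,T} ∩→ {C,G,T}; cost 0
[col 2] GHIJLWY: children GHILWY:{C,G,T}, J:{T} ∩→ {T}; cost 0
[col 3] LY: children L:{C}, Y:{T} ∪→ {C,T}; cost 1
[col 3] GLY: children G:{C}, LY:{C,T} ∩→ {C}; cost 0
[col 3] HI: children H:{A}, I:{A} ∩→ {A}; cost 0
[col 3] HIW: children HI:{A}, W:{A} ∩→ {A}; cost 0
[col 3] GHILWY: children GLY:{C}, HIW:{A} ∪→ {A,C}; cost 1
[col 3] GHIJLWY: children GHILWY:{A,C}, J:{G} ∪→ {A,C,G}; cost 1
[col 4] LY: children L:{T}, Y:{C} ∪→ {C,T}; cost 1
[col 4] GLY: children G:{T}, LY:{C,T} ∩→ {T}; cost 0
[col 4] HI: children H:{G}, I:{A} ∪→ {A,G}; cost 1
[col 4] HIW: children HI:{A,G}, W:{T} ∪→ {A,G,T}; cost 1
[col 4] GHILWY: children GLY:{T}, HIW:{A,G,T} ∩→ {T}; cost 0
[col 4] GHIJLWY: children GHILWY:{T}, J:{T} ∩→ {T}; cost 0
[col 5] LY: children L:{C}, Y:{T} ∪→ {C,T}; cost 1
[col 5] GLY: children G:{G}, LY:{C,T} ∪→ {C,G,T}; cost 1
[col 5] HI: children H:{A}, I:{T} ∪→ {A,T}; cost 1
[col 5] HIW: children HI:{A,T}, W:{A} ∩→ {A}; cost 0
[col 5] GHILWY: children GLY:{C,G,T}, HIW:{A} ∪→ {A,C,G,T}; cost 1
[col 5] GHIJLWY: children GHILWY:{A,C,G,T}, J:{T} ∩→ {T}; cost 0
[col 6] LY: children L:{C}, Y:{G} ∪→ {C,G}; cost 1
[col 6] GLY: children G:{G}, LY:{C,G} ∩→ {G}; cost 0
[col 6] HI: children H:{T}, I:{C} ∪→ {C,T}; cost 1
[col 6] HIW: children HI:{C,T}, W:{T} ∩→ {T}; cost 0
[col 6] GHILWY: children GLY:{G}, HIW:{T} ∪→ {G,T}; cost 1
[col 6] GHIJLWY: children GHILWY:{G,T}, J:{T} ∩→ {T}; cost 0
per-site changes: [3, 5, 4, 3, 3, 4, 3]; total = 25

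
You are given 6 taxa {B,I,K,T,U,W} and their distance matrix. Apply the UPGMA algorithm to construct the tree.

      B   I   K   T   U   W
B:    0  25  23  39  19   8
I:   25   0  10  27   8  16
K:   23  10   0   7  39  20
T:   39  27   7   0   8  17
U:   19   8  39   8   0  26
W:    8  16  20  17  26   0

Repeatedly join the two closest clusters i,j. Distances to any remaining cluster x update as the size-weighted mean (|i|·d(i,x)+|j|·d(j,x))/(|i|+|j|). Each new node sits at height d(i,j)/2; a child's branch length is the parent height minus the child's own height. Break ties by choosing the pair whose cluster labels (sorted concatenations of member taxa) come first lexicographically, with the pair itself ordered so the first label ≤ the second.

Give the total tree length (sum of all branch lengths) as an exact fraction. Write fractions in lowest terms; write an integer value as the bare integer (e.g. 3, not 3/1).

361/8

1. join K+T (d=7) ⇒ KT; edges |K|=7/2, |T|=7/2
  updated: d(B,KT)=31, d(I,KT)=37/2, d(KT,U)=47/2, d(KT,W)=37/2
2. join B+W (d=8) ⇒ BW; edges |B|=4, |W|=4
  updated: d(BW,I)=41/2, d(BW,KT)=99/4, d(BW,U)=45/2
3. join I+U (d=8) ⇒ IU; edges |I|=4, |U|=4
  updated: d(BW,IU)=43/2, d(IU,KT)=21
4. join IU+KT (d=21) ⇒ IKTU; edges |IU|=13/2, |KT|=7
  updated: d(BW,IKTU)=185/8
5. join BW+IKTU (d=185/8) ⇒ BIKTUW; edges |BW|=121/16, |IKTU|=17/16
final tree: ((B:4,W:4):121/16,((I:4,U:4):13/2,(K:7/2,T:7/2):7):17/16)
total length: 361/8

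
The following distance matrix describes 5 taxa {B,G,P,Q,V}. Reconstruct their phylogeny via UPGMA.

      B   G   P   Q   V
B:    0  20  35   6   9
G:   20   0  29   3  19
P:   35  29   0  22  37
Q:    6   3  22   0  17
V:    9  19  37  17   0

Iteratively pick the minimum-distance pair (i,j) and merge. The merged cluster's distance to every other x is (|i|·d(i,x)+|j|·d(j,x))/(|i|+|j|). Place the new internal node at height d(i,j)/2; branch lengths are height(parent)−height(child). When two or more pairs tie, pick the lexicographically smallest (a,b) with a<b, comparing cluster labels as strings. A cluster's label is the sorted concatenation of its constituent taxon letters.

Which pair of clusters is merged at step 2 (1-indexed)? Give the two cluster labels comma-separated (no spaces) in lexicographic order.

step 1: merge (G,Q) at d=3; branch lengths G→3/2, Q→3/2; new cluster GQ
  updated: d(B,GQ)=13, d(GQ,P)=51/2, d(GQ,V)=18
step 2: merge (B,V) at d=9; branch lengths B→9/2, V→9/2; new cluster BV
  updated: d(BV,GQ)=31/2, d(BV,P)=36
step 3: merge (BV,GQ) at d=31/2; branch lengths BV→13/4, GQ→25/4; new cluster BGQV
  updated: d(BGQV,P)=123/4
step 4: merge (BGQV,P) at d=123/4; branch lengths BGQV→61/8, P→123/8; new cluster BGPQV
final tree: (((B:9/2,V:9/2):13/4,(G:3/2,Q:3/2):25/4):61/8,P:123/8)
total length: 89/2

B,V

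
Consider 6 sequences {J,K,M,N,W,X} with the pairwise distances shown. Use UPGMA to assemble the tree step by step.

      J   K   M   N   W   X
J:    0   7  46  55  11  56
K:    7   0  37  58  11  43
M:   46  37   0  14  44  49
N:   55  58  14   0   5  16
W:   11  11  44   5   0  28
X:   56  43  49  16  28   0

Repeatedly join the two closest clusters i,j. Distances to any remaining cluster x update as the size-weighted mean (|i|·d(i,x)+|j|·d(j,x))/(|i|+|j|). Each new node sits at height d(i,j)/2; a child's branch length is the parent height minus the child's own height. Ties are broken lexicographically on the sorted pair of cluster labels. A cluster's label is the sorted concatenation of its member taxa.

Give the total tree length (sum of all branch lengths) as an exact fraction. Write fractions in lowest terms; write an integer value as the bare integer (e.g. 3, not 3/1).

1787/24

step 1: merge (N,W) at d=5; branch lengths N→5/2, W→5/2; new cluster NW
  updated: d(J,NW)=33, d(K,NW)=69/2, d(M,NW)=29, d(NW,X)=22
step 2: merge (J,K) at d=7; branch lengths J→7/2, K→7/2; new cluster JK
  updated: d(JK,M)=83/2, d(JK,NW)=135/4, d(JK,X)=99/2
step 3: merge (NW,X) at d=22; branch lengths NW→17/2, X→11; new cluster NWX
  updated: d(JK,NWX)=39, d(M,NWX)=107/3
step 4: merge (M,NWX) at d=107/3; branch lengths M→107/6, NWX→41/6; new cluster MNWX
  updated: d(JK,MNWX)=317/8
step 5: merge (JK,MNWX) at d=317/8; branch lengths JK→261/16, MNWX→95/48; new cluster JKMNWX
final tree: ((J:7/2,K:7/2):261/16,(M:107/6,((N:5/2,W:5/2):17/2,X:11):41/6):95/48)
total length: 1787/24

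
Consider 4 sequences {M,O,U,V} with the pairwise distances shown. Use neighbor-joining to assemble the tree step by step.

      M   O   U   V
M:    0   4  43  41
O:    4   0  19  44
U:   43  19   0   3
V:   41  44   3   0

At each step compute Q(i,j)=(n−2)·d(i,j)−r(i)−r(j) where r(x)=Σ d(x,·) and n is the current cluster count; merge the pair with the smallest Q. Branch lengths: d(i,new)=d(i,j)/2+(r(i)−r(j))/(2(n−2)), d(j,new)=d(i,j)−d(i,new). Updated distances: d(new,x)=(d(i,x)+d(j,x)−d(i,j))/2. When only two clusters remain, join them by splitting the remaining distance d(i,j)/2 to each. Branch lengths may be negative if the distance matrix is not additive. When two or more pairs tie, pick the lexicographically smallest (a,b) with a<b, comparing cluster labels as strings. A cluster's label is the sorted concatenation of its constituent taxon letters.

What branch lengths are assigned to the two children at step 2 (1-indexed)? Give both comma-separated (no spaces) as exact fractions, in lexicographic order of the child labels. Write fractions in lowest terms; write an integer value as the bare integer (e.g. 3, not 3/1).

step 1: merge (M,O) at d=4, Q=-147; branch lengths M→29/4, O→-13/4; new cluster MO
  updated: d(MO,U)=29, d(MO,V)=81/2
step 2: merge (MO,U) at d=29, Q=-145/2; branch lengths MO→133/4, U→-17/4; new cluster MOU
  updated: d(MOU,V)=29/4
step 3: merge (MOU,V) at d=29/4; branch lengths MOU→29/8, V→29/8; new cluster MOUV
final tree: (((M:29/4,O:-13/4):133/4,U:-17/4):29/8,V:29/8)
total length: 161/4

133/4,-17/4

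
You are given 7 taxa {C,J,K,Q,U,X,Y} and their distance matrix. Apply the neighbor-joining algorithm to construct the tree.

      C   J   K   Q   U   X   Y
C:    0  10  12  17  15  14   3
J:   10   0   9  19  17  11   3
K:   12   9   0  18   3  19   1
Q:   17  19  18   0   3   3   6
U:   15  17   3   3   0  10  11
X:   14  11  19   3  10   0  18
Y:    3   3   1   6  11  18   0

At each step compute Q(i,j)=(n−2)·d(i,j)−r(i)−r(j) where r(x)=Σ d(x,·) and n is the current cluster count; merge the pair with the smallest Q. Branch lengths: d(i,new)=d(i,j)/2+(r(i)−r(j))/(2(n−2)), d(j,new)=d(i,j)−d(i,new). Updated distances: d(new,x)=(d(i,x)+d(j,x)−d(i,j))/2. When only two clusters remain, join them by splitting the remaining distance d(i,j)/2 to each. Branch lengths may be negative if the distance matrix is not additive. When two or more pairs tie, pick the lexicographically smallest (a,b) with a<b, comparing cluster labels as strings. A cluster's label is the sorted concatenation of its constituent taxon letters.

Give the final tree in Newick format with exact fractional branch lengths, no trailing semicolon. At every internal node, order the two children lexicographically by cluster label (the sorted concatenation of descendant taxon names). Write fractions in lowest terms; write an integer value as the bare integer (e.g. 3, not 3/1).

step 1: merge (Q,X) at d=3, Q=-126; branch lengths Q→3/5, X→12/5; new cluster QX
  updated: d(C,QX)=14, d(J,QX)=27/2, d(K,QX)=17, d(QX,U)=5, d(QX,Y)=21/2
step 2: merge (QX,U) at d=5, Q=-91; branch lengths QX→29/8, U→11/8; new cluster QUX
  updated: d(C,QUX)=12, d(J,QUX)=51/4, d(K,QUX)=15/2, d(QUX,Y)=33/4
step 3: merge (K,QUX) at d=15/2, Q=-95/2; branch lengths K→23/12, QUX→67/12; new cluster KQUX
  updated: d(C,KQUX)=33/4, d(J,KQUX)=57/8, d(KQUX,Y)=7/8
step 4: merge (C,Y) at d=3, Q=-177/8; branch lengths C→163/32, Y→-67/32; new cluster CY
  updated: d(CY,J)=5, d(CY,KQUX)=49/16
step 5: merge (CY,J) at d=5, Q=-243/16; branch lengths CY→15/32, J→145/32; new cluster CJY
  updated: d(CJY,KQUX)=83/32
step 6: merge (CJY,KQUX) at d=83/32; branch lengths CJY→83/64, KQUX→83/64; new cluster CJKQUXY
final tree: (((C:163/32,Y:-67/32):15/32,J:145/32):83/64,(K:23/12,((Q:3/5,X:12/5):29/8,U:11/8):67/12):83/64)
total length: 835/32

(((C:163/32,Y:-67/32):15/32,J:145/32):83/64,(K:23/12,((Q:3/5,X:12/5):29/8,U:11/8):67/12):83/64)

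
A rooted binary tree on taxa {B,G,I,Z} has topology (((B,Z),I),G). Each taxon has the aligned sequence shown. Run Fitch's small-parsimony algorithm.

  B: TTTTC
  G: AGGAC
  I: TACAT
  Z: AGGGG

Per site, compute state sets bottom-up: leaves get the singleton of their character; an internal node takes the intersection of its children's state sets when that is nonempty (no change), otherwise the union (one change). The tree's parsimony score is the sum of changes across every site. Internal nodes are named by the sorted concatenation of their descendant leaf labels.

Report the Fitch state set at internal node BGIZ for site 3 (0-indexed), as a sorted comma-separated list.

A

[col 0] BZ: children B:{T}, Z:{A} ∪→ {A,T}; cost 1
[col 0] BIZ: children BZ:{A,T}, I:{T} ∩→ {T}; cost 0
[col 0] BGIZ: children BIZ:{T}, G:{A} ∪→ {A,T}; cost 1
[col 1] BZ: children B:{T}, Z:{G} ∪→ {G,T}; cost 1
[col 1] BIZ: children BZ:{G,T}, I:{A} ∪→ {A,G,T}; cost 1
[col 1] BGIZ: children BIZ:{A,G,T}, G:{G} ∩→ {G}; cost 0
[col 2] BZ: children B:{T}, Z:{G} ∪→ {G,T}; cost 1
[col 2] BIZ: children BZ:{G,T}, I:{C} ∪→ {C,G,T}; cost 1
[col 2] BGIZ: children BIZ:{C,G,T}, G:{G} ∩→ {G}; cost 0
[col 3] BZ: children B:{T}, Z:{G} ∪→ {G,T}; cost 1
[col 3] BIZ: children BZ:{G,T}, I:{A} ∪→ {A,G,T}; cost 1
[col 3] BGIZ: children BIZ:{A,G,T}, G:{A} ∩→ {A}; cost 0
[col 4] BZ: children B:{C}, Z:{G} ∪→ {C,G}; cost 1
[col 4] BIZ: children BZ:{C,G}, I:{T} ∪→ {C,G,T}; cost 1
[col 4] BGIZ: children BIZ:{C,G,T}, G:{C} ∩→ {C}; cost 0
per-site changes: [2, 2, 2, 2, 2]; total = 10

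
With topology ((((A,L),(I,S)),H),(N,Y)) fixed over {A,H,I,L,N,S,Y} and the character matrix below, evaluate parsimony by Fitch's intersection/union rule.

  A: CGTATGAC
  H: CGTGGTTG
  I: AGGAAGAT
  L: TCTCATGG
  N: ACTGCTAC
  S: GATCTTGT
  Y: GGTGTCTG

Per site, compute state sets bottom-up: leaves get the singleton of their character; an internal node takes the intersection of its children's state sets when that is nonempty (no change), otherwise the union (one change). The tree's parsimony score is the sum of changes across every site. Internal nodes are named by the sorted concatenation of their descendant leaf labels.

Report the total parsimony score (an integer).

26

[col 0] AL: children A:{C}, L:{T} ∪→ {C,T}; cost 1
[col 0] IS: children I:{A}, S:{G} ∪→ {A,G}; cost 1
[col 0] AILS: children AL:{C,T}, IS:{A,G} ∪→ {A,C,G,T}; cost 1
[col 0] AHILS: children AILS:{A,C,G,T}, H:{C} ∩→ {C}; cost 0
[col 0] NY: children N:{A}, Y:{G} ∪→ {A,G}; cost 1
[col 0] AHILNSY: children AHILS:{C}, NY:{A,G} ∪→ {A,C,G}; cost 1
[col 1] AL: children A:{G}, L:{C} ∪→ {C,G}; cost 1
[col 1] IS: children I:{G}, S:{A} ∪→ {A,G}; cost 1
[col 1] AILS: children AL:{C,G}, IS:{A,G} ∩→ {G}; cost 0
[col 1] AHILS: children AILS:{G}, H:{G} ∩→ {G}; cost 0
[col 1] NY: children N:{C}, Y:{G} ∪→ {C,G}; cost 1
[col 1] AHILNSY: children AHILS:{G}, NY:{C,G} ∩→ {G}; cost 0
[col 2] AL: children A:{T}, L:{T} ∩→ {T}; cost 0
[col 2] IS: children I:{G}, S:{T} ∪→ {G,T}; cost 1
[col 2] AILS: children AL:{T}, IS:{G,T} ∩→ {T}; cost 0
[col 2] AHILS: children AILS:{T}, H:{T} ∩→ {T}; cost 0
[col 2] NY: children N:{T}, Y:{T} ∩→ {T}; cost 0
[col 2] AHILNSY: children AHILS:{T}, NY:{T} ∩→ {T}; cost 0
[col 3] AL: children A:{A}, L:{C} ∪→ {A,C}; cost 1
[col 3] IS: children I:{A}, S:{C} ∪→ {A,C}; cost 1
[col 3] AILS: children AL:{A,C}, IS:{A,C} ∩→ {A,C}; cost 0
[col 3] AHILS: children AILS:{A,C}, H:{G} ∪→ {A,C,G}; cost 1
[col 3] NY: children N:{G}, Y:{G} ∩→ {G}; cost 0
[col 3] AHILNSY: children AHILS:{A,C,G}, NY:{G} ∩→ {G}; cost 0
[col 4] AL: children A:{T}, L:{A} ∪→ {A,T}; cost 1
[col 4] IS: children I:{A}, S:{T} ∪→ {A,T}; cost 1
[col 4] AILS: children AL:{A,T}, IS:{A,T} ∩→ {A,T}; cost 0
[col 4] AHILS: children AILS:{A,T}, H:{G} ∪→ {A,G,T}; cost 1
[col 4] NY: children N:{C}, Y:{T} ∪→ {C,T}; cost 1
[col 4] AHILNSY: children AHILS:{A,G,T}, NY:{C,T} ∩→ {T}; cost 0
[col 5] AL: children A:{G}, L:{T} ∪→ {G,T}; cost 1
[col 5] IS: children I:{G}, S:{T} ∪→ {G,T}; cost 1
[col 5] AILS: children AL:{G,T}, IS:{G,T} ∩→ {G,T}; cost 0
[col 5] AHILS: children AILS:{G,T}, H:{T} ∩→ {T}; cost 0
[col 5] NY: children N:{T}, Y:{C} ∪→ {C,T}; cost 1
[col 5] AHILNSY: children AHILS:{T}, NY:{C,T} ∩→ {T}; cost 0
[col 6] AL: children A:{A}, L:{G} ∪→ {A,G}; cost 1
[col 6] IS: children I:{A}, S:{G} ∪→ {A,G}; cost 1
[col 6] AILS: children AL:{A,G}, IS:{A,G} ∩→ {A,G}; cost 0
[col 6] AHILS: children AILS:{A,G}, H:{T} ∪→ {A,G,T}; cost 1
[col 6] NY: children N:{A}, Y:{T} ∪→ {A,T}; cost 1
[col 6] AHILNSY: children AHILS:{A,G,T}, NY:{A,T} ∩→ {A,T}; cost 0
[col 7] AL: children A:{C}, L:{G} ∪→ {C,G}; cost 1
[col 7] IS: children I:{T}, S:{T} ∩→ {T}; cost 0
[col 7] AILS: children AL:{C,G}, IS:{T} ∪→ {C,G,T}; cost 1
[col 7] AHILS: children AILS:{C,G,T}, H:{G} ∩→ {G}; cost 0
[col 7] NY: children N:{C}, Y:{G} ∪→ {C,G}; cost 1
[col 7] AHILNSY: children AHILS:{G}, NY:{C,G} ∩→ {G}; cost 0
per-site changes: [5, 3, 1, 3, 4, 3, 4, 3]; total = 26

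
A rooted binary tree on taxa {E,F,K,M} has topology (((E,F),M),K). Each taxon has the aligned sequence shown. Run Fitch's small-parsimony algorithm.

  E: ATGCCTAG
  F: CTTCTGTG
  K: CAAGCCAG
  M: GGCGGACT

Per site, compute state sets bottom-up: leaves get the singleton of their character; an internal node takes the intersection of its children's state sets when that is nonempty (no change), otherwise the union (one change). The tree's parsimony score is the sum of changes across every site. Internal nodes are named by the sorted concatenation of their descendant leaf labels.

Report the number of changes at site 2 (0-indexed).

3

[col 0] EF: children E:{A}, F:{C} ∪→ {A,C}; cost 1
[col 0] EFM: children EF:{A,C}, M:{G} ∪→ {A,C,G}; cost 1
[col 0] EFKM: children EFM:{A,C,G}, K:{C} ∩→ {C}; cost 0
[col 1] EF: children E:{T}, F:{T} ∩→ {T}; cost 0
[col 1] EFM: children EF:{T}, M:{G} ∪→ {G,T}; cost 1
[col 1] EFKM: children EFM:{G,T}, K:{A} ∪→ {A,G,T}; cost 1
[col 2] EF: children E:{G}, F:{T} ∪→ {G,T}; cost 1
[col 2] EFM: children EF:{G,T}, M:{C} ∪→ {C,G,T}; cost 1
[col 2] EFKM: children EFM:{C,G,T}, K:{A} ∪→ {A,C,G,T}; cost 1
[col 3] EF: children E:{C}, F:{C} ∩→ {C}; cost 0
[col 3] EFM: children EF:{C}, M:{G} ∪→ {C,G}; cost 1
[col 3] EFKM: children EFM:{C,G}, K:{G} ∩→ {G}; cost 0
[col 4] EF: children E:{C}, F:{T} ∪→ {C,T}; cost 1
[col 4] EFM: children EF:{C,T}, M:{G} ∪→ {C,G,T}; cost 1
[col 4] EFKM: children EFM:{C,G,T}, K:{C} ∩→ {C}; cost 0
[col 5] EF: children E:{T}, F:{G} ∪→ {G,T}; cost 1
[col 5] EFM: children EF:{G,T}, M:{A} ∪→ {A,G,T}; cost 1
[col 5] EFKM: children EFM:{A,G,T}, K:{C} ∪→ {A,C,G,T}; cost 1
[col 6] EF: children E:{A}, F:{T} ∪→ {A,T}; cost 1
[col 6] EFM: children EF:{A,T}, M:{C} ∪→ {A,C,T}; cost 1
[col 6] EFKM: children EFM:{A,C,T}, K:{A} ∩→ {A}; cost 0
[col 7] EF: children E:{G}, F:{G} ∩→ {G}; cost 0
[col 7] EFM: children EF:{G}, M:{T} ∪→ {G,T}; cost 1
[col 7] EFKM: children EFM:{G,T}, K:{G} ∩→ {G}; cost 0
per-site changes: [2, 2, 3, 1, 2, 3, 2, 1]; total = 16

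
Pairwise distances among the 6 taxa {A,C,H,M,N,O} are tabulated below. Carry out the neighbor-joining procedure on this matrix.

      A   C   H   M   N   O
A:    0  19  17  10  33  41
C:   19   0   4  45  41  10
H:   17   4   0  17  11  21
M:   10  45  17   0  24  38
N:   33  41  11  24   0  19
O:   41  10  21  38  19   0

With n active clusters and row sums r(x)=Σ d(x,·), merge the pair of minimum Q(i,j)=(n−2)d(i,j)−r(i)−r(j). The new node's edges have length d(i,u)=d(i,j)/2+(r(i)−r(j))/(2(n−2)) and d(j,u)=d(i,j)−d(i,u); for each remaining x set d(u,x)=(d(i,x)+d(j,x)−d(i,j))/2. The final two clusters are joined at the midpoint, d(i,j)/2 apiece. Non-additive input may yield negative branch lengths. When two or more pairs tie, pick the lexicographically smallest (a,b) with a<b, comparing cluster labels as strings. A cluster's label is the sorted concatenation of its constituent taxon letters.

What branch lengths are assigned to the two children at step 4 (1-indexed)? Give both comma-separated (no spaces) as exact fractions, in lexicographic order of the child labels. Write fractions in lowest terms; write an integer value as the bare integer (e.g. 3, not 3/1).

1. join A+M (d=10, Q=-214) ⇒ AM; edges |A|=13/4, |M|=27/4
  updated: d(AM,C)=27, d(AM,H)=12, d(AM,N)=47/2, d(AM,O)=69/2
2. join C+O (d=10, Q=-273/2) ⇒ CO; edges |C|=55/12, |O|=65/12
  updated: d(AM,CO)=103/4, d(CO,H)=15/2, d(CO,N)=25
3. join AM+N (d=47/2, Q=-295/4) ⇒ AMN; edges |AM|=195/16, |N|=181/16
  updated: d(AMN,CO)=109/8, d(AMN,H)=-1/4
4. join AMN+CO (d=109/8, Q=-167/8) ⇒ ACMNO; edges |AMN|=47/16, |CO|=171/16
  updated: d(ACMNO,H)=-51/16
5. join ACMNO+H (d=-51/16) ⇒ ACHMNO; edges |ACMNO|=-51/32, |H|=-51/32
final tree: ((((A:13/4,M:27/4):195/16,N:181/16):47/16,(C:55/12,O:65/12):171/16):-51/32,H:-51/32)
total length: 863/16

47/16,171/16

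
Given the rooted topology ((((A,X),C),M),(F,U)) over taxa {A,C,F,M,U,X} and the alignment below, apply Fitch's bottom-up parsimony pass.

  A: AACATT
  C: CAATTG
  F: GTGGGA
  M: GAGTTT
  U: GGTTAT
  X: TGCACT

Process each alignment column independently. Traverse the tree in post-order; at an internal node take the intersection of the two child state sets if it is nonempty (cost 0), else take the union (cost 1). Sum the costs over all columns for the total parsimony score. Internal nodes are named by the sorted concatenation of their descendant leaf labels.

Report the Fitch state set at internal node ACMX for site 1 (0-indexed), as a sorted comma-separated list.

A

[col 0] AX: children A:{A}, X:{T} ∪→ {A,T}; cost 1
[col 0] ACX: children AX:{A,T}, C:{C} ∪→ {A,C,T}; cost 1
[col 0] ACMX: children ACX:{A,C,T}, M:{G} ∪→ {A,C,G,T}; cost 1
[col 0] FU: children F:{G}, U:{G} ∩→ {G}; cost 0
[col 0] ACFMUX: children ACMX:{A,C,G,T}, FU:{G} ∩→ {G}; cost 0
[col 1] AX: children A:{A}, X:{G} ∪→ {A,G}; cost 1
[col 1] ACX: children AX:{A,G}, C:{A} ∩→ {A}; cost 0
[col 1] ACMX: children ACX:{A}, M:{A} ∩→ {A}; cost 0
[col 1] FU: children F:{T}, U:{G} ∪→ {G,T}; cost 1
[col 1] ACFMUX: children ACMX:{A}, FU:{G,T} ∪→ {A,G,T}; cost 1
[col 2] AX: children A:{C}, X:{C} ∩→ {C}; cost 0
[col 2] ACX: children AX:{C}, C:{A} ∪→ {A,C}; cost 1
[col 2] ACMX: children ACX:{A,C}, M:{G} ∪→ {A,C,G}; cost 1
[col 2] FU: children F:{G}, U:{T} ∪→ {G,T}; cost 1
[col 2] ACFMUX: children ACMX:{A,C,G}, FU:{G,T} ∩→ {G}; cost 0
[col 3] AX: children A:{A}, X:{A} ∩→ {A}; cost 0
[col 3] ACX: children AX:{A}, C:{T} ∪→ {A,T}; cost 1
[col 3] ACMX: children ACX:{A,T}, M:{T} ∩→ {T}; cost 0
[col 3] FU: children F:{G}, U:{T} ∪→ {G,T}; cost 1
[col 3] ACFMUX: children ACMX:{T}, FU:{G,T} ∩→ {T}; cost 0
[col 4] AX: children A:{T}, X:{C} ∪→ {C,T}; cost 1
[col 4] ACX: children AX:{C,T}, C:{T} ∩→ {T}; cost 0
[col 4] ACMX: children ACX:{T}, M:{T} ∩→ {T}; cost 0
[col 4] FU: children F:{G}, U:{A} ∪→ {A,G}; cost 1
[col 4] ACFMUX: children ACMX:{T}, FU:{A,G} ∪→ {A,G,T}; cost 1
[col 5] AX: children A:{T}, X:{T} ∩→ {T}; cost 0
[col 5] ACX: children AX:{T}, C:{G} ∪→ {G,T}; cost 1
[col 5] ACMX: children ACX:{G,T}, M:{T} ∩→ {T}; cost 0
[col 5] FU: children F:{A}, U:{T} ∪→ {A,T}; cost 1
[col 5] ACFMUX: children ACMX:{T}, FU:{A,T} ∩→ {T}; cost 0
per-site changes: [3, 3, 3, 2, 3, 2]; total = 16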